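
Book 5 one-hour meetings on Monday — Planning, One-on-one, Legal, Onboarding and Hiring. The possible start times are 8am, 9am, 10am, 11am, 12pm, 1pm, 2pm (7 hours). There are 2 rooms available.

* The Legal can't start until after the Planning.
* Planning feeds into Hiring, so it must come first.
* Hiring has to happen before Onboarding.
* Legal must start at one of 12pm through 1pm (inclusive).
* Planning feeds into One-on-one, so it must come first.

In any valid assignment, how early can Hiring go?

Precedence pushes Hiring to at least 9am; downstream work caps Hiring at 1pm.
Hiring at 9am is achievable: Onboarding -> 10am, Hiring -> 9am, One-on-one -> 9am, Planning -> 8am, Legal -> 12pm.

9am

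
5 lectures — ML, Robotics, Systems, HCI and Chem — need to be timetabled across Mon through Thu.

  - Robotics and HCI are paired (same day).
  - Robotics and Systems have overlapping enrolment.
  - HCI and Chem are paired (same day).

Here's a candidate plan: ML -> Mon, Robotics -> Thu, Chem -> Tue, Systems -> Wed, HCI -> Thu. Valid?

No. HCI and Chem are paired (same day) is not satisfied.

Robotics and Systems have overlapping enrolment — holds.
HCI and Chem are paired (same day) — violated.
Robotics and HCI are paired (same day) — holds.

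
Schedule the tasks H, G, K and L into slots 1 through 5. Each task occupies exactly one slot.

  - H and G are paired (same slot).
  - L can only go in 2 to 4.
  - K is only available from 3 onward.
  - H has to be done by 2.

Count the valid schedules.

Splitting on H: it can be 1 (9), 2 (9). Listing each branch's schedules as (G, K, L):
H=1: (1,3,2) (1,3,3) (1,3,4) (1,4,2) (1,4,3) (1,4,4) (1,5,2) (1,5,3) (1,5,4) — 9.
H=2: (2,3,2) (2,3,3) (2,3,4) (2,4,2) (2,4,3) (2,4,4) (2,5,2) (2,5,3) (2,5,4) — 9.
Summing: 9 + 9 = 18.

18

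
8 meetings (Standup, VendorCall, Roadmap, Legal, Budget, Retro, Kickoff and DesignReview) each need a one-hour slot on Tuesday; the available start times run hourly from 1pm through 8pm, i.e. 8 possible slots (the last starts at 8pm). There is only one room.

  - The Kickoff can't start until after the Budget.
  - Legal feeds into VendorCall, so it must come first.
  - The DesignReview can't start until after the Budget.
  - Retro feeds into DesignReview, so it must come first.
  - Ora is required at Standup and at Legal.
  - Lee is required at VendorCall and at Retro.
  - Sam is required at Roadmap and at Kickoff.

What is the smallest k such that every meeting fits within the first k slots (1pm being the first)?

The precedence chain requires at least 2 distinct slots.
With at most 1 per slot and 8 meetings, at least 8 slots are needed.
8 works (last occupied slot: 8pm): for example Budget=1pm, Retro=2pm, Roadmap=8pm, Legal=4pm, Kickoff=6pm, Standup=7pm, VendorCall=5pm, DesignReview=3pm.

8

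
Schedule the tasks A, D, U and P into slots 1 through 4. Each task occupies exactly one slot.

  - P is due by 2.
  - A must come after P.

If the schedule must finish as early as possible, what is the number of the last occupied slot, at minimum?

The precedence chain requires at least 2 distinct slots.
2 works (last occupied slot: 2): for example U=1; D=1; A=2; P=1.

slot 2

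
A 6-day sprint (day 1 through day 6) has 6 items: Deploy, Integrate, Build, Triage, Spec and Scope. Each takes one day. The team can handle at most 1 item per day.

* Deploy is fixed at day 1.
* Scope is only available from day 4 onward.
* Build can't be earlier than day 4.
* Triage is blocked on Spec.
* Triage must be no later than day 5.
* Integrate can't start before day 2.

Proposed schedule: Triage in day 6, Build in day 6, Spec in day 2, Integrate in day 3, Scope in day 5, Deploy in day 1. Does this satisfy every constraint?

Integrate can't start before day 2 — holds.
Deploy is fixed at day 1 — holds.
Build can't be earlier than day 4 — holds.
The team can handle at most 1 item per day — violated.
Scope is only available from day 4 onward — holds.
Triage must be no later than day 5 — violated.
Triage is blocked on Spec — holds.

Invalid. Triage must be no later than day 5.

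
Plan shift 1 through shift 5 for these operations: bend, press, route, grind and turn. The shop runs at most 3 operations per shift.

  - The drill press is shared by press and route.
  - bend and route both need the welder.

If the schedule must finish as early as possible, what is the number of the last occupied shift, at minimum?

2

With at most 3 per shift and 5 operations, at least 2 shifts are needed.
2 works (last occupied shift: shift 2): for example route -> shift 2, turn -> shift 2, press -> shift 1, bend -> shift 1, grind -> shift 1.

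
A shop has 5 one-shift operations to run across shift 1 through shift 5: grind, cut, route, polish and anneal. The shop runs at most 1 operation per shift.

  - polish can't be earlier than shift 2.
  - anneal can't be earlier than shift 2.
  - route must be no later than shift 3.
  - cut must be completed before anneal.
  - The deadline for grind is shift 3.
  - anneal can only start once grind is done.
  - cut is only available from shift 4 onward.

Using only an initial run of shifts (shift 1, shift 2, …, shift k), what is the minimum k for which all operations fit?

5

The precedence chain requires at least 2 distinct shifts.
With at most 1 per shift and 5 operations, at least 5 shifts are needed.
Propagating the time windows through the other constraints, anneal can't land before shift 5, so the schedule must run through at least shift 5.
5 works (last occupied shift: shift 5): for example anneal=shift 5, route=shift 2, polish=shift 3, grind=shift 1, cut=shift 4.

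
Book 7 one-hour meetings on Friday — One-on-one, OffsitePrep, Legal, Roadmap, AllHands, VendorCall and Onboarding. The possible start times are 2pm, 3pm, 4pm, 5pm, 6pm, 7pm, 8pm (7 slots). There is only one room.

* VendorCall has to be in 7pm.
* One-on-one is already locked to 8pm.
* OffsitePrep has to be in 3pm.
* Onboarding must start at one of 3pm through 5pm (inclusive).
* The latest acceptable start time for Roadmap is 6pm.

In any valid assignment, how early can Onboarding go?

Onboarding is available from 3pm; Onboarding's own window allows nothing later than 5pm.
Onboarding at 4pm is achievable: AllHands=6pm; Roadmap=2pm; OffsitePrep=3pm; VendorCall=7pm; Onboarding=4pm; One-on-one=8pm; Legal=5pm.
Nothing earlier works — the capacity limit rule out every slot before 4pm.

4pm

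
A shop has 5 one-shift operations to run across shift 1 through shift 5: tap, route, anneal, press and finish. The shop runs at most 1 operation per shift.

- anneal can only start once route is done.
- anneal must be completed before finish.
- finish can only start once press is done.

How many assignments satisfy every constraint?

15

Splitting on tap: it can be shift 1 (3), shift 2 (3), shift 3 (3), shift 4 (3), shift 5 (3). Listing each branch's schedules as (route, anneal, press, finish) by shift number:
tap=shift 1: (2,3,4,5) (2,4,3,5) (3,4,2,5) — 3.
tap=shift 2: (1,3,4,5) (1,4,3,5) (3,4,1,5) — 3.
tap=shift 3: (1,2,4,5) (1,4,2,5) (2,4,1,5) — 3.
tap=shift 4: (1,2,3,5) (1,3,2,5) (2,3,1,5) — 3.
tap=shift 5: (1,2,3,4) (1,3,2,4) (2,3,1,4) — 3.
Summing: 3 + 3 + 3 + 3 + 3 = 15.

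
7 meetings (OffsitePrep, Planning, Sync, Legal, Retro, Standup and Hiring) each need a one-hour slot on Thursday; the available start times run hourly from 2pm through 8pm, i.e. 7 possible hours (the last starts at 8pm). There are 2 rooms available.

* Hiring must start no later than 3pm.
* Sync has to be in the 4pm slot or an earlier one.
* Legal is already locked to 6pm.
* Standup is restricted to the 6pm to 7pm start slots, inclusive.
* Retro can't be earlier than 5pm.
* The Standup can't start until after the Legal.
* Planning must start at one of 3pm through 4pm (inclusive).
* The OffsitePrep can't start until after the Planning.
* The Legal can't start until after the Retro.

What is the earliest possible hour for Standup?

Standup is available from 6pm; precedence pushes Standup to at least 7pm; Standup's own window allows nothing later than 7pm.
Standup at 7pm is achievable: Retro in 5pm, Planning in 3pm, Legal in 6pm, OffsitePrep in 4pm, Standup in 7pm, Sync in 2pm, Hiring in 2pm.

7pm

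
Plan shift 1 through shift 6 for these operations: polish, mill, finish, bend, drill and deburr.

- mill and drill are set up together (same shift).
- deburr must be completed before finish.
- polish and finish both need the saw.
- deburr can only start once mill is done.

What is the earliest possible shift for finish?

shift 3

Precedence pushes finish to at least shift 3.
finish at shift 3 is achievable: finish=shift 3, drill=shift 1, polish=shift 1, mill=shift 1, deburr=shift 2, bend=shift 1.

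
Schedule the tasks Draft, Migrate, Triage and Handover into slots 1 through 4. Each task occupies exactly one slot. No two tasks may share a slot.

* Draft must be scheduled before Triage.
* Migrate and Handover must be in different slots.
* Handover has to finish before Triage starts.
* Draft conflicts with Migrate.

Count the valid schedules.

8

Splitting on Draft: it can be 1 (3), 2 (3), 3 (2). Listing each branch's schedules as (Migrate, Triage, Handover):
Draft=1: (2,4,3) (3,4,2) (4,3,2) — 3.
Draft=2: (1,4,3) (3,4,1) (4,3,1) — 3.
Draft=3: (1,4,2) (2,4,1) — 2.
Summing: 3 + 3 + 2 = 8.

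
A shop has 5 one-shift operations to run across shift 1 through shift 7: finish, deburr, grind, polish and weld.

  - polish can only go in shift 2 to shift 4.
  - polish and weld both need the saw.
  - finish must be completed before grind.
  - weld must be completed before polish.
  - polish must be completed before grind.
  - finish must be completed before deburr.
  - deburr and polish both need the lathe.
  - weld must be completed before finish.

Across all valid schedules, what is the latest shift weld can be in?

shift 3

Downstream work caps weld at shift 3.
weld at shift 3 is achievable: weld=shift 3; deburr=shift 5; finish=shift 4; polish=shift 4; grind=shift 5.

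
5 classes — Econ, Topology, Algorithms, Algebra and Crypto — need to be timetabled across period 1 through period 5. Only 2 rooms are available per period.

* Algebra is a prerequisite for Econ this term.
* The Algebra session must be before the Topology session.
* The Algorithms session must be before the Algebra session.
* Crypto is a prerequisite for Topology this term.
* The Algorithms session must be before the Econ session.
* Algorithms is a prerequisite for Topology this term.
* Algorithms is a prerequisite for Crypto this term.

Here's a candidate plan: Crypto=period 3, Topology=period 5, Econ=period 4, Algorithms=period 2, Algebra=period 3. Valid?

Algorithms is a prerequisite for Topology this term — holds.
Algorithms is a prerequisite for Crypto this term — holds.
Only 2 rooms are available per period — holds.
The Algebra session must be before the Topology session — holds.
The Algorithms session must be before the Algebra session — holds.
The Algorithms session must be before the Econ session — holds.
Algebra is a prerequisite for Econ this term — holds.
Crypto is a prerequisite for Topology this term — holds.

Valid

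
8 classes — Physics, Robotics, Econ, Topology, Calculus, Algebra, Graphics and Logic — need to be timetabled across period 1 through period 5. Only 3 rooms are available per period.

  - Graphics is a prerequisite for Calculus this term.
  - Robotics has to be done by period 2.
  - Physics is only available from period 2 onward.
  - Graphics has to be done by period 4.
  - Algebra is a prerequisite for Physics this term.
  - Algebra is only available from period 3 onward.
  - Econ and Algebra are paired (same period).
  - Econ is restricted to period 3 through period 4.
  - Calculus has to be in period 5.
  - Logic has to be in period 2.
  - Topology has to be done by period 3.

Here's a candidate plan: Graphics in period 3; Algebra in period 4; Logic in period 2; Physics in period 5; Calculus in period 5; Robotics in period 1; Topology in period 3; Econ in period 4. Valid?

Yes, all constraints hold

Algebra is a prerequisite for Physics this term — holds.
Graphics is a prerequisite for Calculus this term — holds.
Graphics has to be done by period 4 — holds.
Physics is only available from period 2 onward — holds.
Calculus has to be in period 5 — holds.
Only 3 rooms are available per period — holds.
Robotics has to be done by period 2 — holds.
Algebra is only available from period 3 onward — holds.
Logic has to be in period 2 — holds.
Econ is restricted to period 3 through period 4 — holds.
Econ and Algebra are paired (same period) — holds.
Topology has to be done by period 3 — holds.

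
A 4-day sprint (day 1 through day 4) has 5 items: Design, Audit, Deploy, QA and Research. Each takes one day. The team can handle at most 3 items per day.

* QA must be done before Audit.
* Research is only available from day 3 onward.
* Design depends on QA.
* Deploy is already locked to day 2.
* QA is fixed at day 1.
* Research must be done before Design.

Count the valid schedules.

Enumerating: QA=day 1, Design=day 4, Audit=day 2, Deploy=day 2, Research=day 3 | Audit in day 3; QA in day 1; Research in day 3; Deploy in day 2; Design in day 4 | QA -> day 1; Deploy -> day 2; Design -> day 4; Research -> day 3; Audit -> day 4.

3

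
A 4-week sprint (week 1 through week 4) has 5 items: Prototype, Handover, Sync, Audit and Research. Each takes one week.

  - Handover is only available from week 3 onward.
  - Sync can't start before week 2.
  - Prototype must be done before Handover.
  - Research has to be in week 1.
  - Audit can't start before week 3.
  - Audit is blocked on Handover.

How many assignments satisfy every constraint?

6

Splitting on Prototype: it can be week 1 (3), week 2 (3). Listing each branch's schedules as (Handover, Sync, Audit, Research) by week number:
Prototype=week 1: (3,2,4,1) (3,3,4,1) (3,4,4,1) — 3.
Prototype=week 2: (3,2,4,1) (3,3,4,1) (3,4,4,1) — 3.
Summing: 3 + 3 = 6.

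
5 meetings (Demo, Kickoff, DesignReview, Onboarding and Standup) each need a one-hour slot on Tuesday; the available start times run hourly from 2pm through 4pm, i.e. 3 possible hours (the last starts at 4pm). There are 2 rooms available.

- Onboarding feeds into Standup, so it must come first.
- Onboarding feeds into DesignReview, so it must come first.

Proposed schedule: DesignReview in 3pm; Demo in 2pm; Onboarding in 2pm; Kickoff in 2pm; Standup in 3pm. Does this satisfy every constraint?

There are 2 rooms available — violated.
Onboarding feeds into Standup, so it must come first — holds.
Onboarding feeds into DesignReview, so it must come first — holds.

No — it violates: There are 2 rooms available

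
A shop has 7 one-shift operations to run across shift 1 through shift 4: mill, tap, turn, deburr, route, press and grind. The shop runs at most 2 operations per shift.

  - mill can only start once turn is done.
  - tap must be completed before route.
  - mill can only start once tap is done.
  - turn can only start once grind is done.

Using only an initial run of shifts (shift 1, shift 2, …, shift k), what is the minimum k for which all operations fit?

The precedence chain requires at least 3 distinct shifts.
With at most 2 per shift and 7 operations, at least 4 shifts are needed.
4 works (last occupied shift: shift 4): for example mill in shift 3, press in shift 4, grind in shift 1, route in shift 2, turn in shift 2, tap in shift 1, deburr in shift 3.

4 shifts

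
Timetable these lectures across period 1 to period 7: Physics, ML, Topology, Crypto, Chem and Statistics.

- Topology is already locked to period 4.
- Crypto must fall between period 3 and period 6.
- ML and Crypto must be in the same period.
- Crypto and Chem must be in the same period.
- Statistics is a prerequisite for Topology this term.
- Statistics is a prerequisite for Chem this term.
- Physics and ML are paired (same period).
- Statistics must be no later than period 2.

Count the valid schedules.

Splitting on Physics: it can be period 3 (2), period 4 (2), period 5 (2), period 6 (2). Listing each branch's schedules as (ML, Topology, Crypto, Chem, Statistics) by period number:
Physics=period 3: (3,4,3,3,1) (3,4,3,3,2) — 2.
Physics=period 4: (4,4,4,4,1) (4,4,4,4,2) — 2.
Physics=period 5: (5,4,5,5,1) (5,4,5,5,2) — 2.
Physics=period 6: (6,4,6,6,1) (6,4,6,6,2) — 2.
Summing: 2 + 2 + 2 + 2 = 8.

8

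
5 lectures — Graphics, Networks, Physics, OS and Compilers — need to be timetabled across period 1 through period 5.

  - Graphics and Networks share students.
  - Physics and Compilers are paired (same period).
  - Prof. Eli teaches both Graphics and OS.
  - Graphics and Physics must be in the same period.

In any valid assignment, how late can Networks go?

period 5

Networks at period 5 is achievable: Networks=period 5, Compilers=period 1, Graphics=period 1, Physics=period 1, OS=period 2.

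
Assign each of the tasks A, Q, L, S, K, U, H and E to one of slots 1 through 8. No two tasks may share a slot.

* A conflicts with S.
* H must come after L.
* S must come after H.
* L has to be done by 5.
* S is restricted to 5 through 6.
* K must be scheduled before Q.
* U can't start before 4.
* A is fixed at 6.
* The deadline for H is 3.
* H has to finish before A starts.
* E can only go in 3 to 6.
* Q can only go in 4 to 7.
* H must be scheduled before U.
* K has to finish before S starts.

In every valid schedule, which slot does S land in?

5

S's window is 5–6.
A is fixed at 6, and S can't share a slot with A.
So S must be 5.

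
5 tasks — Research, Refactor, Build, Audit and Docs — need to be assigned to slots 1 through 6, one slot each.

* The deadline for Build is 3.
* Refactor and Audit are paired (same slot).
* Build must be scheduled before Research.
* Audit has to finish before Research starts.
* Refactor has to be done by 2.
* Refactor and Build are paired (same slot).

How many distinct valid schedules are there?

Splitting on Research: it can be 2 (6), 3 (12), 4 (12), 5 (12), 6 (12). Listing each branch's schedules as (Refactor, Build, Audit, Docs):
Research=2: (1,1,1,1) (1,1,1,2) (1,1,1,3) (1,1,1,4) (1,1,1,5) (1,1,1,6) — 6.
Research=3: (1,1,1,1) (1,1,1,2) (1,1,1,3) (1,1,1,4) (1,1,1,5) (1,1,1,6) (2,2,2,1) (2,2,2,2) (2,2,2,3) (2,2,2,4) (2,2,2,5) (2,2,2,6) — 12.
Research=4: (1,1,1,1) (1,1,1,2) (1,1,1,3) (1,1,1,4) (1,1,1,5) (1,1,1,6) (2,2,2,1) (2,2,2,2) (2,2,2,3) (2,2,2,4) (2,2,2,5) (2,2,2,6) — 12.
Research=5: (1,1,1,1) (1,1,1,2) (1,1,1,3) (1,1,1,4) (1,1,1,5) (1,1,1,6) (2,2,2,1) (2,2,2,2) (2,2,2,3) (2,2,2,4) (2,2,2,5) (2,2,2,6) — 12.
Research=6: (1,1,1,1) (1,1,1,2) (1,1,1,3) (1,1,1,4) (1,1,1,5) (1,1,1,6) (2,2,2,1) (2,2,2,2) (2,2,2,3) (2,2,2,4) (2,2,2,5) (2,2,2,6) — 12.
Summing: 6 + 12 + 12 + 12 + 12 = 54.

54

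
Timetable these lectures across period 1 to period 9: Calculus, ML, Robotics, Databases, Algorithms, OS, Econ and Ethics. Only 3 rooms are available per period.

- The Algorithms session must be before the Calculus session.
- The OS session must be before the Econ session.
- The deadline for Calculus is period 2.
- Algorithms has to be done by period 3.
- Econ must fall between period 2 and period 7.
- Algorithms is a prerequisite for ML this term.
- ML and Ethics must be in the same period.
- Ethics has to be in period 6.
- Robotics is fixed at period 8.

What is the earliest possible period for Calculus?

period 2

Precedence pushes Calculus to at least period 2; Calculus's own window allows nothing later than period 2.
Calculus at period 2 is achievable: Robotics -> period 8; Ethics -> period 6; Databases -> period 1; ML -> period 6; Econ -> period 2; OS -> period 1; Calculus -> period 2; Algorithms -> period 1.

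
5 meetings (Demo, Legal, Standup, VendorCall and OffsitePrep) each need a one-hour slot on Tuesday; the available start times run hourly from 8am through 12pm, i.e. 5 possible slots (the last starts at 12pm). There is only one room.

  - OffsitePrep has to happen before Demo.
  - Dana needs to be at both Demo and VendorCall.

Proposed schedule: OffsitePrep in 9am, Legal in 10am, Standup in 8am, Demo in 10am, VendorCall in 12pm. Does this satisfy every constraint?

Invalid. There is only one room.

There is only one room — violated.
OffsitePrep has to happen before Demo — holds.
Dana needs to be at both Demo and VendorCall — holds.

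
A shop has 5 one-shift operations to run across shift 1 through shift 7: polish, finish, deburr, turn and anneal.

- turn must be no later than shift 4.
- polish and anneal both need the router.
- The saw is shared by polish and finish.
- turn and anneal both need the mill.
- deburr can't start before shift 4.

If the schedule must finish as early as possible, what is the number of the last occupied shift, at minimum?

shift 4

deburr can't be placed before shift 4, so the schedule must run through at least shift 4.
4 works (last occupied shift: shift 4): for example deburr in shift 4; polish in shift 1; turn in shift 1; anneal in shift 2; finish in shift 2.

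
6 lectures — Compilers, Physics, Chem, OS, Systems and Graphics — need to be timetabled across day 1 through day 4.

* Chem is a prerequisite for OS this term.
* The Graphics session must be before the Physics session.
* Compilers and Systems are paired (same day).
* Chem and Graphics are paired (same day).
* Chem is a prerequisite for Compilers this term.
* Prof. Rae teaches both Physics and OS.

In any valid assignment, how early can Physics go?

Precedence pushes Physics to at least day 2.
Physics at day 2 is achievable: Physics=day 2; OS=day 3; Chem=day 1; Systems=day 2; Compilers=day 2; Graphics=day 1.

day 2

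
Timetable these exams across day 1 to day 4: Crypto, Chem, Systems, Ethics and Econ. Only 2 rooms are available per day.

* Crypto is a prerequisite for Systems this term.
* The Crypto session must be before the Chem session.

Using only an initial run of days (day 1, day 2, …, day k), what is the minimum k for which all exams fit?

3 days

The precedence chain requires at least 2 distinct days.
With at most 2 per day and 5 exams, at least 3 days are needed.
3 works (last occupied day: day 3): for example Crypto -> day 1, Chem -> day 2, Systems -> day 2, Econ -> day 3, Ethics -> day 1.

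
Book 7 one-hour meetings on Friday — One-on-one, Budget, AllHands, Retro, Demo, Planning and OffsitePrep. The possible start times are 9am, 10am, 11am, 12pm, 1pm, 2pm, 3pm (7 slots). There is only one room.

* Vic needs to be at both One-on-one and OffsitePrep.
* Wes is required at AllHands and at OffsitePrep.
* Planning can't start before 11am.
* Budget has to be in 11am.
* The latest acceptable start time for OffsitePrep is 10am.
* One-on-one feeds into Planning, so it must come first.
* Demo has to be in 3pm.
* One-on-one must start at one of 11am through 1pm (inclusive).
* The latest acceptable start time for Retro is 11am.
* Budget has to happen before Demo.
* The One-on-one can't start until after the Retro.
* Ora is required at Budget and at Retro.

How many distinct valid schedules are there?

6

Splitting on One-on-one: it can be 12pm (4), 1pm (2). Listing each branch's schedules as (Budget, AllHands, Retro, Demo, Planning, OffsitePrep):
One-on-one=12pm: (11am,1pm,9am,3pm,2pm,10am) (11am,1pm,10am,3pm,2pm,9am) (11am,2pm,9am,3pm,1pm,10am) (11am,2pm,10am,3pm,1pm,9am) — 4.
One-on-one=1pm: (11am,12pm,9am,3pm,2pm,10am) (11am,12pm,10am,3pm,2pm,9am) — 2.
Summing: 4 + 2 = 6.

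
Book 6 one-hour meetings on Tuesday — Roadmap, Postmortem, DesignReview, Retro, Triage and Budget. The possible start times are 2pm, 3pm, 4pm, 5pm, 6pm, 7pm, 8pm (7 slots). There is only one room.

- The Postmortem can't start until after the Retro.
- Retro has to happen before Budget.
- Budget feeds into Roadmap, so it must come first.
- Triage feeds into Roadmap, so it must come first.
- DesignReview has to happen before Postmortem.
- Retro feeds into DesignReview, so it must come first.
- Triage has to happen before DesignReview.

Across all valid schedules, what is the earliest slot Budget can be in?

3pm

Precedence pushes Budget to at least 3pm; downstream work caps Budget at 7pm.
Budget at 3pm is achievable: Roadmap -> 6pm; Retro -> 2pm; Triage -> 4pm; DesignReview -> 5pm; Budget -> 3pm; Postmortem -> 7pm.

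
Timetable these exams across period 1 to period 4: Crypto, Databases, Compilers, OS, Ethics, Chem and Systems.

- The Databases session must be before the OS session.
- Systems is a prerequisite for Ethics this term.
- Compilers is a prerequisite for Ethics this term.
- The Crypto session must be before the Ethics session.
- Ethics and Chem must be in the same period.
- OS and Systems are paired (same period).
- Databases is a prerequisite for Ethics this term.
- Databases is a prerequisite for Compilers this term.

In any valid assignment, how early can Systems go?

period 2

Systems must be in the same period as OS, which can't be before period 2, so Systems is at least period 2; downstream work caps Systems at period 3.
Systems at period 2 is achievable: Compilers=period 2, Chem=period 3, Crypto=period 1, Systems=period 2, Ethics=period 3, Databases=period 1, OS=period 2.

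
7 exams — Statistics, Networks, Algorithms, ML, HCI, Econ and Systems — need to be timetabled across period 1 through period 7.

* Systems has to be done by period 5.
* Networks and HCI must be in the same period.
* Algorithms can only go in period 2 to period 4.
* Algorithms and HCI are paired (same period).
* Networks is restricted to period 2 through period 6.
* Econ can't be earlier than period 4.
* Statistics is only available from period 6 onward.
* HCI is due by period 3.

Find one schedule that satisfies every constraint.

Algorithms in period 2, Systems in period 1, ML in period 1, Networks in period 2, Econ in period 4, Statistics in period 6, HCI in period 2

Checking: Networks = HCI = period 2; Algorithms = HCI = period 2; Algorithms=period 2 in [period 2,period 4]; Econ=period 4 in [period 4,period 7]; HCI=period 2 in [period 1,period 3]; Statistics=period 6 in [period 6,period 7]; Systems=period 1 in [period 1,period 5]; Networks=period 2 in [period 2,period 6].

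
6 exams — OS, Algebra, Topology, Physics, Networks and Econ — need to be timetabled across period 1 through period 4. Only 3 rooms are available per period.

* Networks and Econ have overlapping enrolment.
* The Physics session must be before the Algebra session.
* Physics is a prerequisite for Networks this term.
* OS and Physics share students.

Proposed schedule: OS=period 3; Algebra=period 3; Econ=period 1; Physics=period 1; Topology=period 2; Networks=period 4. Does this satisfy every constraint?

Valid

The Physics session must be before the Algebra session — holds.
Networks and Econ have overlapping enrolment — holds.
Only 3 rooms are available per period — holds.
Physics is a prerequisite for Networks this term — holds.
OS and Physics share students — holds.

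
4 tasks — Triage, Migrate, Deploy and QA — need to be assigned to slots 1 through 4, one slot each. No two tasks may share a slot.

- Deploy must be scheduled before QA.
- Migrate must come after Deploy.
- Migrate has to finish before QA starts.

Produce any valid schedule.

Triage in 4, Deploy in 1, Migrate in 2, QA in 3

Checking: Deploy(1) before Migrate(2); Deploy(1) before QA(3); Migrate(2) before QA(3); max 1 per slot (cap 1).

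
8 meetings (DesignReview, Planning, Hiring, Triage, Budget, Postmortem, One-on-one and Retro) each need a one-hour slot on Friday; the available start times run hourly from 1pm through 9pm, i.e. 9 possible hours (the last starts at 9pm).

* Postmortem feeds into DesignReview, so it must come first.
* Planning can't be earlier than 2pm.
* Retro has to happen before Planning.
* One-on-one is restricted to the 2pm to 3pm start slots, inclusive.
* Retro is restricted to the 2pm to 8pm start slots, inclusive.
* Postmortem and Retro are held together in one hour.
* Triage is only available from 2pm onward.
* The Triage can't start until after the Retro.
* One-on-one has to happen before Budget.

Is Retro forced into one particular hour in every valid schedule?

No

Retro can be 2pm (e.g. Hiring in 1pm, Budget in 3pm, Planning in 3pm, Postmortem in 2pm, Triage in 3pm, DesignReview in 3pm, One-on-one in 2pm, Retro in 2pm) or 3pm (e.g. Hiring -> 1pm, Postmortem -> 3pm, Planning -> 4pm, Triage -> 4pm, One-on-one -> 2pm, Retro -> 3pm, DesignReview -> 4pm, Budget -> 3pm).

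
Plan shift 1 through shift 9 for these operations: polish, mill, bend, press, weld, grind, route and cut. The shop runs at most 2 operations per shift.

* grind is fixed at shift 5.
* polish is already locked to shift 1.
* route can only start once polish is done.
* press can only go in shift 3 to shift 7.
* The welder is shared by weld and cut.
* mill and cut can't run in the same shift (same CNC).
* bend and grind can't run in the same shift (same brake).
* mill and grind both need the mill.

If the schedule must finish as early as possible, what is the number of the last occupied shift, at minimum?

5

The precedence chain requires at least 2 distinct shifts.
With at most 2 per shift and 8 operations, at least 4 shifts are needed.
grind can't be placed before shift 5, so the schedule must run through at least shift 5.
5 works (last occupied shift: shift 5): for example press=shift 3, weld=shift 3, route=shift 2, mill=shift 1, grind=shift 5, polish=shift 1, bend=shift 2, cut=shift 4.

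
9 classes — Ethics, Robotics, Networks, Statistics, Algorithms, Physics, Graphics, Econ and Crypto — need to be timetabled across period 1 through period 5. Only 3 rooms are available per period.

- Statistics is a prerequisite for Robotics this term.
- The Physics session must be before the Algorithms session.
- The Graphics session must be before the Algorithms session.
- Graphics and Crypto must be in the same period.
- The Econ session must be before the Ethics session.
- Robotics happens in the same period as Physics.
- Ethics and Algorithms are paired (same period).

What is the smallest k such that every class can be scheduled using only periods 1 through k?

3 periods

The precedence chain requires at least 3 distinct periods.
With at most 3 per period and 9 classes, at least 3 periods are needed.
3 works (last occupied period: period 3): for example Physics in period 2, Crypto in period 1, Statistics in period 1, Algorithms in period 3, Networks in period 3, Econ in period 2, Ethics in period 3, Robotics in period 2, Graphics in period 1.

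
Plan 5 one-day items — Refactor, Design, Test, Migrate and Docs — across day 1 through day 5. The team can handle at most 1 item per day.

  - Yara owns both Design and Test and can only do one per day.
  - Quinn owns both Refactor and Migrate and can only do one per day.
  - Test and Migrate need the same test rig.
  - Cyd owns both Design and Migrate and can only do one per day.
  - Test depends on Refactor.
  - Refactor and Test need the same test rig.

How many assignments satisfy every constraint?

Splitting on Refactor: it can be day 1 (24), day 2 (18), day 3 (12), day 4 (6). Listing each branch's schedules as (Design, Test, Migrate, Docs) by day number:
Refactor=day 1: (2,3,4,5) (2,3,5,4) (2,4,3,5) (2,4,5,3) (2,5,3,4) (2,5,4,3) (3,2,4,5) (3,2,5,4) (3,4,2,5) (3,4,5,2) (3,5,2,4) (3,5,4,2) (4,2,3,5) (4,2,5,3) (4,3,2,5) (4,3,5,2) (4,5,2,3) (4,5,3,2) (5,2,3,4) (5,2,4,3) (5,3,2,4) (5,3,4,2) (5,4,2,3) (5,4,3,2) — 24.
Refactor=day 2: (1,3,4,5) (1,3,5,4) (1,4,3,5) (1,4,5,3) (1,5,3,4) (1,5,4,3) (3,4,1,5) (3,4,5,1) (3,5,1,4) (3,5,4,1) (4,3,1,5) (4,3,5,1) (4,5,1,3) (4,5,3,1) (5,3,1,4) (5,3,4,1) (5,4,1,3) (5,4,3,1) — 18.
Refactor=day 3: (1,4,2,5) (1,4,5,2) (1,5,2,4) (1,5,4,2) (2,4,1,5) (2,4,5,1) (2,5,1,4) (2,5,4,1) (4,5,1,2) (4,5,2,1) (5,4,1,2) (5,4,2,1) — 12.
Refactor=day 4: (1,5,2,3) (1,5,3,2) (2,5,1,3) (2,5,3,1) (3,5,1,2) (3,5,2,1) — 6.
Summing: 24 + 18 + 12 + 6 = 60.

60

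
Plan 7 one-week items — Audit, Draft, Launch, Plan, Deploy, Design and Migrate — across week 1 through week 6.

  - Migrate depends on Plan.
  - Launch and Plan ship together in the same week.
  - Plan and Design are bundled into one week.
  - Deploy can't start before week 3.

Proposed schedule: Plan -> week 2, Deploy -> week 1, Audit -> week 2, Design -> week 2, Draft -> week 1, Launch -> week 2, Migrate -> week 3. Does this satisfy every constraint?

Plan and Design are bundled into one week — holds.
Migrate depends on Plan — holds.
Launch and Plan ship together in the same week — holds.
Deploy can't start before week 3 — violated.

Invalid. Deploy can't start before week 3.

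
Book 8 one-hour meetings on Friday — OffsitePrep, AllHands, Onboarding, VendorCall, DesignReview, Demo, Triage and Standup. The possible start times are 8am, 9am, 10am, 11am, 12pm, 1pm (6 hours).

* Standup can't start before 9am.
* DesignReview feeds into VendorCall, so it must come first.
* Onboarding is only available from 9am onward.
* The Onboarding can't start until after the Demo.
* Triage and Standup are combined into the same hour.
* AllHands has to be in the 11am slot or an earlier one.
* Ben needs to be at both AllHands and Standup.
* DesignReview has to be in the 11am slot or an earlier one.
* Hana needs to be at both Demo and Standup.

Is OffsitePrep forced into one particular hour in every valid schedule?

No

OffsitePrep can be 8am (e.g. OffsitePrep in 8am; Demo in 8am; AllHands in 8am; DesignReview in 8am; Onboarding in 9am; Standup in 9am; Triage in 9am; VendorCall in 9am) or 9am (e.g. Onboarding -> 9am; DesignReview -> 8am; AllHands -> 8am; Triage -> 9am; Standup -> 9am; Demo -> 8am; OffsitePrep -> 9am; VendorCall -> 9am).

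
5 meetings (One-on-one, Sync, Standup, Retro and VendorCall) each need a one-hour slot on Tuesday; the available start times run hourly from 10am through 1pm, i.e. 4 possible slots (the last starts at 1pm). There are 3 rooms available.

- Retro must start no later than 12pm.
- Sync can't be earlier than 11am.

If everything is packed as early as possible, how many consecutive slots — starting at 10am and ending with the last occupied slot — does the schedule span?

With at most 3 per slot and 5 meetings, at least 2 slots are needed.
Sync can't be placed before 11am — that is slot 2 counting from 10am — so the schedule must run through at least 2 slots.
2 works (last occupied slot: 11am): for example One-on-one=10am; Retro=10am; VendorCall=11am; Sync=11am; Standup=10am.

2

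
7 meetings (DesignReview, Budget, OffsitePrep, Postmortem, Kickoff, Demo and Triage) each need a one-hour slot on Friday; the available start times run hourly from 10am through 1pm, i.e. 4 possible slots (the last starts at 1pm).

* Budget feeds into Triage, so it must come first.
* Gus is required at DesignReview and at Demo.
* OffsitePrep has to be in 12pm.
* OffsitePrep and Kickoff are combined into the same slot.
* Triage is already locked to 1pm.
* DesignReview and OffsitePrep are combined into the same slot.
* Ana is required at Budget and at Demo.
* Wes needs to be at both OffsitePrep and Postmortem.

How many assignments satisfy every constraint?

21

Splitting on Budget: it can be 10am (6), 11am (6), 12pm (9). Listing each branch's schedules as (DesignReview, OffsitePrep, Postmortem, Kickoff, Demo, Triage):
Budget=10am: (12pm,12pm,10am,12pm,11am,1pm) (12pm,12pm,10am,12pm,1pm,1pm) (12pm,12pm,11am,12pm,11am,1pm) (12pm,12pm,11am,12pm,1pm,1pm) (12pm,12pm,1pm,12pm,11am,1pm) (12pm,12pm,1pm,12pm,1pm,1pm) — 6.
Budget=11am: (12pm,12pm,10am,12pm,10am,1pm) (12pm,12pm,10am,12pm,1pm,1pm) (12pm,12pm,11am,12pm,10am,1pm) (12pm,12pm,11am,12pm,1pm,1pm) (12pm,12pm,1pm,12pm,10am,1pm) (12pm,12pm,1pm,12pm,1pm,1pm) — 6.
Budget=12pm: (12pm,12pm,10am,12pm,10am,1pm) (12pm,12pm,10am,12pm,11am,1pm) (12pm,12pm,10am,12pm,1pm,1pm) (12pm,12pm,11am,12pm,10am,1pm) (12pm,12pm,11am,12pm,11am,1pm) (12pm,12pm,11am,12pm,1pm,1pm) (12pm,12pm,1pm,12pm,10am,1pm) (12pm,12pm,1pm,12pm,11am,1pm) (12pm,12pm,1pm,12pm,1pm,1pm) — 9.
Summing: 6 + 6 + 9 = 21.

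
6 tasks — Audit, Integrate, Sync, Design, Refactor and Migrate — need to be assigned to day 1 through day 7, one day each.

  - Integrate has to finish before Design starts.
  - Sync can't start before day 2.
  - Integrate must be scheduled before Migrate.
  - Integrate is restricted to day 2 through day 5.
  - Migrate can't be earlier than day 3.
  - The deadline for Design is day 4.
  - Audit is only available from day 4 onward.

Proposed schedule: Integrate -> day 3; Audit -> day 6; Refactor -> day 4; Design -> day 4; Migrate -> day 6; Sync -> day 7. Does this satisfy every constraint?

Sync can't start before day 2 — holds.
Audit is only available from day 4 onward — holds.
Migrate can't be earlier than day 3 — holds.
Integrate has to finish before Design starts — holds.
The deadline for Design is day 4 — holds.
Integrate is restricted to day 2 through day 5 — holds.
Integrate must be scheduled before Migrate — holds.

Yes, all constraints hold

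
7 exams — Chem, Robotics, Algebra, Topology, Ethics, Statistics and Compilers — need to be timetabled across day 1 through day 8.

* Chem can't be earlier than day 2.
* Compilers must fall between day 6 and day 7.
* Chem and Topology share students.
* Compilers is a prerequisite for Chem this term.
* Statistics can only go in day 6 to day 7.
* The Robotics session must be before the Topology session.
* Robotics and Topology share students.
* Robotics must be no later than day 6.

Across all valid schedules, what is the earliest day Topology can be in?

Precedence pushes Topology to at least day 2.
Topology at day 2 is achievable: Ethics -> day 1; Algebra -> day 1; Chem -> day 7; Robotics -> day 1; Statistics -> day 6; Topology -> day 2; Compilers -> day 6.

day 2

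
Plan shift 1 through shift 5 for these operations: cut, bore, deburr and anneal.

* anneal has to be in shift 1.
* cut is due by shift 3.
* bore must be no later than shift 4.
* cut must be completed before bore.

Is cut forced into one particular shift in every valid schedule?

cut can be shift 1 (e.g. bore in shift 2, cut in shift 1, anneal in shift 1, deburr in shift 1) or shift 2 (e.g. cut in shift 2, anneal in shift 1, deburr in shift 1, bore in shift 3).

No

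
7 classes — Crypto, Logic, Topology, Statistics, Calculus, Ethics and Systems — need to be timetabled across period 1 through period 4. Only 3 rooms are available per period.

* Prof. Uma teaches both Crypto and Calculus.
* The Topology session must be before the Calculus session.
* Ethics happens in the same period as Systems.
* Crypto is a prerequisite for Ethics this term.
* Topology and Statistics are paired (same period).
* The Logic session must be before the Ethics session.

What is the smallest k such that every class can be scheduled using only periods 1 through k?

The precedence chain requires at least 2 distinct periods.
With at most 3 per period and 7 classes, at least 3 periods are needed.
3 works (last occupied period: period 3): for example Topology -> period 2; Statistics -> period 2; Systems -> period 3; Crypto -> period 1; Ethics -> period 3; Calculus -> period 3; Logic -> period 1.

3 periods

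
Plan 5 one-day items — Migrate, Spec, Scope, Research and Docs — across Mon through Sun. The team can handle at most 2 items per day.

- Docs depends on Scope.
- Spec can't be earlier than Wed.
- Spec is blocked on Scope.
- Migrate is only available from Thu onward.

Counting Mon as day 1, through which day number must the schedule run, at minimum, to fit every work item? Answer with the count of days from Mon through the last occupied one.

4

The precedence chain requires at least 2 distinct days.
With at most 2 per day and 5 work items, at least 3 days are needed.
Migrate can't be placed before Thu — that is day 4 counting from Mon — so the schedule must run through at least 4 days.
4 works (last occupied day: Thu): for example Docs=Tue, Scope=Mon, Spec=Wed, Research=Mon, Migrate=Thu.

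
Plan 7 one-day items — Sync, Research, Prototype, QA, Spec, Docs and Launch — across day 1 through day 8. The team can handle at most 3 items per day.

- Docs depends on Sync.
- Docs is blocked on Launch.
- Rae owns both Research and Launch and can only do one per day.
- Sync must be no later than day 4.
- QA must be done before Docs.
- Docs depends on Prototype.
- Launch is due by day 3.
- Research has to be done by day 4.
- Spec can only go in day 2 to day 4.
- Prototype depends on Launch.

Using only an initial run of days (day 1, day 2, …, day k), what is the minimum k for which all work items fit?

The precedence chain requires at least 3 distinct days.
With at most 3 per day and 7 work items, at least 3 days are needed.
3 works (last occupied day: day 3): for example QA in day 1; Launch in day 1; Sync in day 1; Docs in day 3; Prototype in day 2; Research in day 2; Spec in day 2.

3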